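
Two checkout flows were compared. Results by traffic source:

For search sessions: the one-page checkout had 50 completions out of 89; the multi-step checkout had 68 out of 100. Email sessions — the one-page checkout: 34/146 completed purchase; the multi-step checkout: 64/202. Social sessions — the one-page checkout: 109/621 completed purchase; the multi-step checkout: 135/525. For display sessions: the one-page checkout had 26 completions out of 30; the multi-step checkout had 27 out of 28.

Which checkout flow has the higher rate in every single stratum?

Search: the one-page checkout 50/89 = 56.2%, the multi-step checkout 68/100 = 68.0% → the multi-step checkout
Email: the one-page checkout 34/146 = 23.3%, the multi-step checkout 64/202 = 31.7% → the multi-step checkout
Social: the one-page checkout 109/621 = 17.6%, the multi-step checkout 135/525 = 25.7% → the multi-step checkout
Display: the one-page checkout 26/30 = 86.7%, the multi-step checkout 27/28 = 96.4% → the multi-step checkout
The multi-step checkout has the higher rate in all 4 groups.

the multi-step checkout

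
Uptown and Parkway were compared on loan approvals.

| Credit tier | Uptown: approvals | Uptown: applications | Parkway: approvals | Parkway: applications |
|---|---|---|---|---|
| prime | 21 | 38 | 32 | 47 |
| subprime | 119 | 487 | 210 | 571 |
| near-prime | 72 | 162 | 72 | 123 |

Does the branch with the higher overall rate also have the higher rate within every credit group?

Yes

Prime: Uptown 21/38 = 55.3%, Parkway 32/47 = 68.1% → Parkway
Subprime: Uptown 119/487 = 24.4%, Parkway 210/571 = 36.8% → Parkway
Near-prime: Uptown 72/162 = 44.4%, Parkway 72/123 = 58.5% → Parkway
Overall: Uptown 212/687 = 30.9%, Parkway 314/741 = 42.4% → Parkway
Parkway wins overall and in every credit group — no reversal.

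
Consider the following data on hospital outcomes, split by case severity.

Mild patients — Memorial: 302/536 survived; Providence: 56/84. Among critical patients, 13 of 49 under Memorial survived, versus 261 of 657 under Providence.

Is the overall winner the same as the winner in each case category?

Mild: Memorial 302/536 = 56.3%, Providence 56/84 = 66.7% → Providence
Critical: Memorial 13/49 = 26.5%, Providence 261/657 = 39.7% → Providence
Overall: Memorial 315/585 = 53.8%, Providence 317/741 = 42.8% → Memorial
Providence wins each case group but Memorial wins overall — the comparison reverses. Providence's patients skew toward critical, which has a lower base rate.

No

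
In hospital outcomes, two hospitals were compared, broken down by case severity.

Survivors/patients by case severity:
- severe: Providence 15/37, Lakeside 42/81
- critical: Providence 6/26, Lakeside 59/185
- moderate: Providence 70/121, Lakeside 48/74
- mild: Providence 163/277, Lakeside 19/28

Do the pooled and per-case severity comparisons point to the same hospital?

No

Severe: Providence 15/37 = 40.5%, Lakeside 42/81 = 51.9% → Lakeside
Critical: Providence 6/26 = 23.1%, Lakeside 59/185 = 31.9% → Lakeside
Moderate: Providence 70/121 = 57.9%, Lakeside 48/74 = 64.9% → Lakeside
Mild: Providence 163/277 = 58.8%, Lakeside 19/28 = 67.9% → Lakeside
Overall: Providence 254/461 = 55.1%, Lakeside 168/368 = 45.7% → Providence
Lakeside wins each case group but Providence wins overall — the comparison reverses. Lakeside's patients skew toward critical, which has a lower base rate.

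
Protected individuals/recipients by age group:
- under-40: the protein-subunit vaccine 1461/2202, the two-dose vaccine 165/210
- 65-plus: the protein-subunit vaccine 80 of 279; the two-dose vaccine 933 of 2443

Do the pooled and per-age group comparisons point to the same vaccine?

Under-40: the protein-subunit vaccine 1461/2202 = 66.3%, the two-dose vaccine 165/210 = 78.6% → the two-dose vaccine
65-plus: the protein-subunit vaccine 80/279 = 28.7%, the two-dose vaccine 933/2443 = 38.2% → the two-dose vaccine
Overall: the protein-subunit vaccine 1541/2481 = 62.1%, the two-dose vaccine 1098/2653 = 41.4% → the protein-subunit vaccine
The two-dose vaccine wins each age group but the protein-subunit vaccine wins overall — the comparison reverses. The two-dose vaccine's recipients skew toward 65-plus, which has a lower base rate.

No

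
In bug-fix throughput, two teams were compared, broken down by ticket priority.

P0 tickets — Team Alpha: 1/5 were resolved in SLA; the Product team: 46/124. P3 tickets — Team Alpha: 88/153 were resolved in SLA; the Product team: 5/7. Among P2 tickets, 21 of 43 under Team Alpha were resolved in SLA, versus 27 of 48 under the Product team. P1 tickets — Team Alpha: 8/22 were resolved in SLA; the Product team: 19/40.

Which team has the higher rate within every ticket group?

the Product team

P0: Team Alpha 1/5 = 20.0%, the Product team 46/124 = 37.1% → the Product team
P3: Team Alpha 88/153 = 57.5%, the Product team 5/7 = 71.4% → the Product team
P2: Team Alpha 21/43 = 48.8%, the Product team 27/48 = 56.2% → the Product team
P1: Team Alpha 8/22 = 36.4%, the Product team 19/40 = 47.5% → the Product team
The Product team has the higher rate in all 4 groups.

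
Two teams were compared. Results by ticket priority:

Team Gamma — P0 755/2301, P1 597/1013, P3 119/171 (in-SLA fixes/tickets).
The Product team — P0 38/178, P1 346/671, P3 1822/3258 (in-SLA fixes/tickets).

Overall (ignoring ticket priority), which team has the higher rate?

the Product team

P0: Team Gamma 755/2301 = 32.8%, the Product team 38/178 = 21.3% → Team Gamma
P1: Team Gamma 597/1013 = 58.9%, the Product team 346/671 = 51.6% → Team Gamma
P3: Team Gamma 119/171 = 69.6%, the Product team 1822/3258 = 55.9% → Team Gamma
Overall: Team Gamma 1471/3485 = 42.2%, the Product team 2206/4107 = 53.7% → the Product team
(Team Gamma wins every ticket group but the Product team wins overall — Team Gamma's tickets skew toward the low-rate P0 group.)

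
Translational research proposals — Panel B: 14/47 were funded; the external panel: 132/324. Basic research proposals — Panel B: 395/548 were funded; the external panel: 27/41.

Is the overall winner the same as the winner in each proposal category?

Translational research: Panel B 14/47 = 29.8%, the external panel 132/324 = 40.7% → the external panel
Basic research: Panel B 395/548 = 72.1%, the external panel 27/41 = 65.9% → Panel B
Overall: Panel B 409/595 = 68.7%, the external panel 159/365 = 43.6% → Panel B
Neither sweeps: Panel B wins 1 of 2 groups, the external panel wins 1. Panel B wins overall but not every group — no Simpson reversal.

No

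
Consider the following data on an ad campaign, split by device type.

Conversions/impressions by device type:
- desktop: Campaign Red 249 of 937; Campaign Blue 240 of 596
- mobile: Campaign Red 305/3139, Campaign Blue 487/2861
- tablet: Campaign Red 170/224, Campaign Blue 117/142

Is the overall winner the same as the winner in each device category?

Desktop: Campaign Red 249/937 = 26.6%, Campaign Blue 240/596 = 40.3% → Campaign Blue
Mobile: Campaign Red 305/3139 = 9.7%, Campaign Blue 487/2861 = 17.0% → Campaign Blue
Tablet: Campaign Red 170/224 = 75.9%, Campaign Blue 117/142 = 82.4% → Campaign Blue
Overall: Campaign Red 724/4300 = 16.8%, Campaign Blue 844/3599 = 23.5% → Campaign Blue
Campaign Blue wins overall and in every device group — no reversal.

Yes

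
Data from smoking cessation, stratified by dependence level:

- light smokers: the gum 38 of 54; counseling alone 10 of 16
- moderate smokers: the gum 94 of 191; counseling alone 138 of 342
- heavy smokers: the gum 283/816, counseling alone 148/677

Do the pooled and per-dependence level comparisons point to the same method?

Light smokers: the gum 38/54 = 70.4%, counseling alone 10/16 = 62.5% → the gum
Moderate smokers: the gum 94/191 = 49.2%, counseling alone 138/342 = 40.4% → the gum
Heavy smokers: the gum 283/816 = 34.7%, counseling alone 148/677 = 21.9% → the gum
Overall: the gum 415/1061 = 39.1%, counseling alone 296/1035 = 28.6% → the gum
The gum wins overall and in every dependence group — no reversal.

Yes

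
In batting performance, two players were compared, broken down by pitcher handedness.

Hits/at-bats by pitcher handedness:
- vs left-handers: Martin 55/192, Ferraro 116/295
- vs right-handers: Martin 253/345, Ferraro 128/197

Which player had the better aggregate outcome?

Martin

Vs left-handers: Martin 55/192 = 28.6%, Ferraro 116/295 = 39.3% → Ferraro
Vs right-handers: Martin 253/345 = 73.3%, Ferraro 128/197 = 65.0% → Martin
Overall: Martin 308/537 = 57.4%, Ferraro 244/492 = 49.6% → Martin
(Neither sweeps every pitcher group, but Martin has the higher pooled rate.)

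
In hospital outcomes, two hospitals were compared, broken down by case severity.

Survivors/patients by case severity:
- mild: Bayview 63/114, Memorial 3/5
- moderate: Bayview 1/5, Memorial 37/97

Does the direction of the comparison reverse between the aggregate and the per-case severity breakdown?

Mild: Bayview 63/114 = 55.3%, Memorial 3/5 = 60.0% → Memorial
Moderate: Bayview 1/5 = 20.0%, Memorial 37/97 = 38.1% → Memorial
Overall: Bayview 64/119 = 53.8%, Memorial 40/102 = 39.2% → Bayview
Memorial wins each case group but Bayview wins overall — the comparison reverses. Memorial's patients skew toward moderate, which has a lower base rate.

Yes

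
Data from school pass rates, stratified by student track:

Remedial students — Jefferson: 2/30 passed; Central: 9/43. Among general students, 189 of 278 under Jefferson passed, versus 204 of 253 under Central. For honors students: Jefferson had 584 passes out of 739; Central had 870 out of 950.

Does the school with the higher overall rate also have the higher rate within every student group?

Remedial: Jefferson 2/30 = 6.7%, Central 9/43 = 20.9% → Central
General: Jefferson 189/278 = 68.0%, Central 204/253 = 80.6% → Central
Honors: Jefferson 584/739 = 79.0%, Central 870/950 = 91.6% → Central
Overall: Jefferson 775/1047 = 74.0%, Central 1083/1246 = 86.9% → Central
Central wins overall and in every student group — no reversal.

Yes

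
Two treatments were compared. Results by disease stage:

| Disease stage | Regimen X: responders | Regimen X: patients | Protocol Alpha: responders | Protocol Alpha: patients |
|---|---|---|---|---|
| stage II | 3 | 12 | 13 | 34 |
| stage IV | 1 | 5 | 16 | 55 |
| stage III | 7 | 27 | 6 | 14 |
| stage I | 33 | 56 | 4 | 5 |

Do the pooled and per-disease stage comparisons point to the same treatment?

No

Stage II: Regimen X 3/12 = 25.0%, Protocol Alpha 13/34 = 38.2% → Protocol Alpha
Stage IV: Regimen X 1/5 = 20.0%, Protocol Alpha 16/55 = 29.1% → Protocol Alpha
Stage III: Regimen X 7/27 = 25.9%, Protocol Alpha 6/14 = 42.9% → Protocol Alpha
Stage I: Regimen X 33/56 = 58.9%, Protocol Alpha 4/5 = 80.0% → Protocol Alpha
Overall: Regimen X 44/100 = 44.0%, Protocol Alpha 39/108 = 36.1% → Regimen X
Protocol Alpha wins each disease group but Regimen X wins overall — the comparison reverses. Protocol Alpha's patients skew toward stage IV, which has a lower base rate.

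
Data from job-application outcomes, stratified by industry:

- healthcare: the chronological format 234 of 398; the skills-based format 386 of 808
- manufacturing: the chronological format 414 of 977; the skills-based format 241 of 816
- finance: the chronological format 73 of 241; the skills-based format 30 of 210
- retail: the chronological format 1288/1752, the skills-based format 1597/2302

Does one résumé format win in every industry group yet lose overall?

Healthcare: the chronological format 234/398 = 58.8%, the skills-based format 386/808 = 47.8% → the chronological format
Manufacturing: the chronological format 414/977 = 42.4%, the skills-based format 241/816 = 29.5% → the chronological format
Finance: the chronological format 73/241 = 30.3%, the skills-based format 30/210 = 14.3% → the chronological format
Retail: the chronological format 1288/1752 = 73.5%, the skills-based format 1597/2302 = 69.4% → the chronological format
Overall: the chronological format 2009/3368 = 59.6%, the skills-based format 2254/4136 = 54.5% → the chronological format
The chronological format wins overall and in every industry group — no reversal.

No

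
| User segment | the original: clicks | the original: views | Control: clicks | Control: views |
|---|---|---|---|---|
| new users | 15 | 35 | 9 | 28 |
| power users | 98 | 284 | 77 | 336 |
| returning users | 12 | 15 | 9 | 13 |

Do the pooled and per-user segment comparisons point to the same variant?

Yes

New users: the original 15/35 = 42.9%, Control 9/28 = 32.1% → the original
Power users: the original 98/284 = 34.5%, Control 77/336 = 22.9% → the original
Returning users: the original 12/15 = 80.0%, Control 9/13 = 69.2% → the original
Overall: the original 125/334 = 37.4%, Control 95/377 = 25.2% → the original
The original wins overall and in every user group — no reversal.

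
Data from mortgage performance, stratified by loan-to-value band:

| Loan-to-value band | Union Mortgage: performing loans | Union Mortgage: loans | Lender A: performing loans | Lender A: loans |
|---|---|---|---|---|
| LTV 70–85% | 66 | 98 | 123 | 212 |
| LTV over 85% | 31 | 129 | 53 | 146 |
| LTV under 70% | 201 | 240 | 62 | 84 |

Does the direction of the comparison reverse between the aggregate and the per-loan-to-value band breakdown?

LTV 70–85%: Union Mortgage 66/98 = 67.3%, Lender A 123/212 = 58.0% → Union Mortgage
LTV over 85%: Union Mortgage 31/129 = 24.0%, Lender A 53/146 = 36.3% → Lender A
LTV under 70%: Union Mortgage 201/240 = 83.8%, Lender A 62/84 = 73.8% → Union Mortgage
Overall: Union Mortgage 298/467 = 63.8%, Lender A 238/442 = 53.8% → Union Mortgage
Neither sweeps: Union Mortgage wins 2 of 3 groups, Lender A wins 1. Union Mortgage wins overall but not every group — no Simpson reversal.

No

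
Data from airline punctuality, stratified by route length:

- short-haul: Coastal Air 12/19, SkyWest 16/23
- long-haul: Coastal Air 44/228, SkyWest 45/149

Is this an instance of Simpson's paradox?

No

Short-haul: Coastal Air 12/19 = 63.2%, SkyWest 16/23 = 69.6% → SkyWest
Long-haul: Coastal Air 44/228 = 19.3%, SkyWest 45/149 = 30.2% → SkyWest
Overall: Coastal Air 56/247 = 22.7%, SkyWest 61/172 = 35.5% → SkyWest
SkyWest wins overall and in every route group — no reversal.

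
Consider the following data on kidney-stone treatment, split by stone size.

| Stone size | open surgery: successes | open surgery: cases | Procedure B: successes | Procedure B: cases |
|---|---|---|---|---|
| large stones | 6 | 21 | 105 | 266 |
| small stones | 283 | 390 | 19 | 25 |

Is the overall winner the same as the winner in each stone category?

Large stones: open surgery 6/21 = 28.6%, Procedure B 105/266 = 39.5% → Procedure B
Small stones: open surgery 283/390 = 72.6%, Procedure B 19/25 = 76.0% → Procedure B
Overall: open surgery 289/411 = 70.3%, Procedure B 124/291 = 42.6% → open surgery
Procedure B wins each stone group but open surgery wins overall — the comparison reverses. Procedure B's cases skew toward large stones, which has a lower base rate.

No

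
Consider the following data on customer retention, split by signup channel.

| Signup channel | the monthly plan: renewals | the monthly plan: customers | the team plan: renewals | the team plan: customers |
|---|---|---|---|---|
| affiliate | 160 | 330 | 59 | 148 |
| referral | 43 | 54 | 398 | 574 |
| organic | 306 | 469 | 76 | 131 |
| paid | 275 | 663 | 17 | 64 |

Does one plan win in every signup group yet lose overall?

Yes

Affiliate: the monthly plan 160/330 = 48.5%, the team plan 59/148 = 39.9% → the monthly plan
Referral: the monthly plan 43/54 = 79.6%, the team plan 398/574 = 69.3% → the monthly plan
Organic: the monthly plan 306/469 = 65.2%, the team plan 76/131 = 58.0% → the monthly plan
Paid: the monthly plan 275/663 = 41.5%, the team plan 17/64 = 26.6% → the monthly plan
Overall: the monthly plan 784/1516 = 51.7%, the team plan 550/917 = 60.0% → the team plan
The monthly plan wins each signup group but the team plan wins overall — the comparison reverses. The monthly plan's customers skew toward paid, which has a lower base rate.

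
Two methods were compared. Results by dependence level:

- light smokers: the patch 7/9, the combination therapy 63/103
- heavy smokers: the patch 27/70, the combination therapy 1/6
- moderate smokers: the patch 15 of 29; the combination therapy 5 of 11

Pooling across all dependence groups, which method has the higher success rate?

the combination therapy

Light smokers: the patch 7/9 = 77.8%, the combination therapy 63/103 = 61.2% → the patch
Heavy smokers: the patch 27/70 = 38.6%, the combination therapy 1/6 = 16.7% → the patch
Moderate smokers: the patch 15/29 = 51.7%, the combination therapy 5/11 = 45.5% → the patch
Overall: the patch 49/108 = 45.4%, the combination therapy 69/120 = 57.5% → the combination therapy
(The patch wins every dependence group but the combination therapy wins overall — the patch's participants skew toward the low-rate heavy smokers group.)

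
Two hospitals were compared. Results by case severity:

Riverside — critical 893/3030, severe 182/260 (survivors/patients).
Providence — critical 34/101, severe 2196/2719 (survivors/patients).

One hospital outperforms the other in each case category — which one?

Providence

Critical: Riverside 893/3030 = 29.5%, Providence 34/101 = 33.7% → Providence
Severe: Riverside 182/260 = 70.0%, Providence 2196/2719 = 80.8% → Providence
Providence has the higher rate in both groups.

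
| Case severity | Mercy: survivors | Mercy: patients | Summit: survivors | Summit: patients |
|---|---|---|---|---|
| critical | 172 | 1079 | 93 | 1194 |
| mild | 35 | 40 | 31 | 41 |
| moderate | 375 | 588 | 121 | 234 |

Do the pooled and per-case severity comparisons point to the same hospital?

Critical: Mercy 172/1079 = 15.9%, Summit 93/1194 = 7.8% → Mercy
Mild: Mercy 35/40 = 87.5%, Summit 31/41 = 75.6% → Mercy
Moderate: Mercy 375/588 = 63.8%, Summit 121/234 = 51.7% → Mercy
Overall: Mercy 582/1707 = 34.1%, Summit 245/1469 = 16.7% → Mercy
Mercy wins overall and in every case group — no reversal.

Yes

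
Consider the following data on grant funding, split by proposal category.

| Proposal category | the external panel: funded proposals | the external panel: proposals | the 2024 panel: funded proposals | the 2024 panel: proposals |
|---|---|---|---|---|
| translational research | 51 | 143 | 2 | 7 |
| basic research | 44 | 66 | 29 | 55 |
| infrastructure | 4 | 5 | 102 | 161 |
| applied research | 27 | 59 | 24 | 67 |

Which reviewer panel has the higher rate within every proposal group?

Translational research: the external panel 51/143 = 35.7%, the 2024 panel 2/7 = 28.6% → the external panel
Basic research: the external panel 44/66 = 66.7%, the 2024 panel 29/55 = 52.7% → the external panel
Infrastructure: the external panel 4/5 = 80.0%, the 2024 panel 102/161 = 63.4% → the external panel
Applied research: the external panel 27/59 = 45.8%, the 2024 panel 24/67 = 35.8% → the external panel
The external panel has the higher rate in all 4 groups.

the external panel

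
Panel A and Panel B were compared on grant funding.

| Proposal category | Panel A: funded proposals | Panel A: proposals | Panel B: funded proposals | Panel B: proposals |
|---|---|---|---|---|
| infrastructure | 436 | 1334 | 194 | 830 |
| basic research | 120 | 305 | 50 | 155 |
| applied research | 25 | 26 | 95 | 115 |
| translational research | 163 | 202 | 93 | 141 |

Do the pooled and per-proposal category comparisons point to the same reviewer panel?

Infrastructure: Panel A 436/1334 = 32.7%, Panel B 194/830 = 23.4% → Panel A
Basic research: Panel A 120/305 = 39.3%, Panel B 50/155 = 32.3% → Panel A
Applied research: Panel A 25/26 = 96.2%, Panel B 95/115 = 82.6% → Panel A
Translational research: Panel A 163/202 = 80.7%, Panel B 93/141 = 66.0% → Panel A
Overall: Panel A 744/1867 = 39.9%, Panel B 432/1241 = 34.8% → Panel A
Panel A wins overall and in every proposal group — no reversal.

Yes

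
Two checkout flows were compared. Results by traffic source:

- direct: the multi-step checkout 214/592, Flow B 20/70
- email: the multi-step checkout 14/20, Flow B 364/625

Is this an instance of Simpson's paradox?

Direct: the multi-step checkout 214/592 = 36.1%, Flow B 20/70 = 28.6% → the multi-step checkout
Email: the multi-step checkout 14/20 = 70.0%, Flow B 364/625 = 58.2% → the multi-step checkout
Overall: the multi-step checkout 228/612 = 37.3%, Flow B 384/695 = 55.3% → Flow B
The multi-step checkout wins each traffic group but Flow B wins overall — the comparison reverses. The multi-step checkout's sessions skew toward direct, which has a lower base rate.

Yes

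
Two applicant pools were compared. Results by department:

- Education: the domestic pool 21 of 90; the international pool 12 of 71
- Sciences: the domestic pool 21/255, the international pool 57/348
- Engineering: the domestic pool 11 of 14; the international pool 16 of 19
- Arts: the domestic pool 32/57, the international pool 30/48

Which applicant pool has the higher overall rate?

Education: the domestic pool 21/90 = 23.3%, the international pool 12/71 = 16.9% → the domestic pool
Sciences: the domestic pool 21/255 = 8.2%, the international pool 57/348 = 16.4% → the international pool
Engineering: the domestic pool 11/14 = 78.6%, the international pool 16/19 = 84.2% → the international pool
Arts: the domestic pool 32/57 = 56.1%, the international pool 30/48 = 62.5% → the international pool
Overall: the domestic pool 85/416 = 20.4%, the international pool 115/486 = 23.7% → the international pool
(Neither sweeps every department group, but the international pool has the higher pooled rate.)

the international pool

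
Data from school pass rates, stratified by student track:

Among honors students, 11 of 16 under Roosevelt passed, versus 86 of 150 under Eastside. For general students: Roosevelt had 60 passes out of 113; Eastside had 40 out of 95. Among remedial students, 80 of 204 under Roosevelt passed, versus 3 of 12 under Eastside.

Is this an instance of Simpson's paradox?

Yes

Honors: Roosevelt 11/16 = 68.8%, Eastside 86/150 = 57.3% → Roosevelt
General: Roosevelt 60/113 = 53.1%, Eastside 40/95 = 42.1% → Roosevelt
Remedial: Roosevelt 80/204 = 39.2%, Eastside 3/12 = 25.0% → Roosevelt
Overall: Roosevelt 151/333 = 45.3%, Eastside 129/257 = 50.2% → Eastside
Roosevelt wins each student group but Eastside wins overall — the comparison reverses. Roosevelt's students skew toward remedial, which has a lower base rate.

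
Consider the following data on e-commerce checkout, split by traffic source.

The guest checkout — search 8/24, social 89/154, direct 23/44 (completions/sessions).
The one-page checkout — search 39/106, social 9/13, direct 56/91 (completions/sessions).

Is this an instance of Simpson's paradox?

Search: the guest checkout 8/24 = 33.3%, the one-page checkout 39/106 = 36.8% → the one-page checkout
Social: the guest checkout 89/154 = 57.8%, the one-page checkout 9/13 = 69.2% → the one-page checkout
Direct: the guest checkout 23/44 = 52.3%, the one-page checkout 56/91 = 61.5% → the one-page checkout
Overall: the guest checkout 120/222 = 54.1%, the one-page checkout 104/210 = 49.5% → the guest checkout
The one-page checkout wins each traffic group but the guest checkout wins overall — the comparison reverses. The one-page checkout's sessions skew toward search, which has a lower base rate.

Yes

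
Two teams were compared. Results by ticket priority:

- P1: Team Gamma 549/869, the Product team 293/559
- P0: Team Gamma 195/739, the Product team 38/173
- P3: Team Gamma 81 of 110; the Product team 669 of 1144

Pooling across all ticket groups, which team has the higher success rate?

the Product team

P1: Team Gamma 549/869 = 63.2%, the Product team 293/559 = 52.4% → Team Gamma
P0: Team Gamma 195/739 = 26.4%, the Product team 38/173 = 22.0% → Team Gamma
P3: Team Gamma 81/110 = 73.6%, the Product team 669/1144 = 58.5% → Team Gamma
Overall: Team Gamma 825/1718 = 48.0%, the Product team 1000/1876 = 53.3% → the Product team
(Team Gamma wins every ticket group but the Product team wins overall — Team Gamma's tickets skew toward the low-rate P0 group.)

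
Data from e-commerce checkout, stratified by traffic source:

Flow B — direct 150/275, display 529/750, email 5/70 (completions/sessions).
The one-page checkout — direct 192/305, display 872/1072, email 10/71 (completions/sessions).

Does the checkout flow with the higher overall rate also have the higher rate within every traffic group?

Direct: Flow B 150/275 = 54.5%, the one-page checkout 192/305 = 63.0% → the one-page checkout
Display: Flow B 529/750 = 70.5%, the one-page checkout 872/1072 = 81.3% → the one-page checkout
Email: Flow B 5/70 = 7.1%, the one-page checkout 10/71 = 14.1% → the one-page checkout
Overall: Flow B 684/1095 = 62.5%, the one-page checkout 1074/1448 = 74.2% → the one-page checkout
The one-page checkout wins overall and in every traffic group — no reversal.

Yes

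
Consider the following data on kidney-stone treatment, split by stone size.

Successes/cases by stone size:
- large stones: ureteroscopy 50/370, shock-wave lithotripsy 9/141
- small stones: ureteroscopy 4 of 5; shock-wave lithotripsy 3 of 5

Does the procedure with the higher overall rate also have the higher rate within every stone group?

Yes

Large stones: ureteroscopy 50/370 = 13.5%, shock-wave lithotripsy 9/141 = 6.4% → ureteroscopy
Small stones: ureteroscopy 4/5 = 80.0%, shock-wave lithotripsy 3/5 = 60.0% → ureteroscopy
Overall: ureteroscopy 54/375 = 14.4%, shock-wave lithotripsy 12/146 = 8.2% → ureteroscopy
Ureteroscopy wins overall and in every stone group — no reversal.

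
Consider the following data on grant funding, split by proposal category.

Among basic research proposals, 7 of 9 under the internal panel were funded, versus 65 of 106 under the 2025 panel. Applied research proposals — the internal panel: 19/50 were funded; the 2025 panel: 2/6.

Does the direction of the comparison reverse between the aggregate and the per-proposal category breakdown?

Basic research: the internal panel 7/9 = 77.8%, the 2025 panel 65/106 = 61.3% → the internal panel
Applied research: the internal panel 19/50 = 38.0%, the 2025 panel 2/6 = 33.3% → the internal panel
Overall: the internal panel 26/59 = 44.1%, the 2025 panel 67/112 = 59.8% → the 2025 panel
The internal panel wins each proposal group but the 2025 panel wins overall — the comparison reverses. The internal panel's proposals skew toward applied research, which has a lower base rate.

Yes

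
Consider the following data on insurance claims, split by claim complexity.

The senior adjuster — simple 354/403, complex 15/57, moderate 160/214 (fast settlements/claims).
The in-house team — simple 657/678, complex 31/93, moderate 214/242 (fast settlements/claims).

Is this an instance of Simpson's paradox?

Simple: the senior adjuster 354/403 = 87.8%, the in-house team 657/678 = 96.9% → the in-house team
Complex: the senior adjuster 15/57 = 26.3%, the in-house team 31/93 = 33.3% → the in-house team
Moderate: the senior adjuster 160/214 = 74.8%, the in-house team 214/242 = 88.4% → the in-house team
Overall: the senior adjuster 529/674 = 78.5%, the in-house team 902/1013 = 89.0% → the in-house team
The in-house team wins overall and in every claim group — no reversal.

No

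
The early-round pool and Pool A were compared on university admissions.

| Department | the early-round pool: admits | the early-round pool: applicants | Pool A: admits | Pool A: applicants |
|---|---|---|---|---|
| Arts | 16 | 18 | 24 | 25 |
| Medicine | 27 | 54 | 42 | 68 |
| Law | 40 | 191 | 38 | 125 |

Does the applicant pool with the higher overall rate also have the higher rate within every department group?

Arts: the early-round pool 16/18 = 88.9%, Pool A 24/25 = 96.0% → Pool A
Medicine: the early-round pool 27/54 = 50.0%, Pool A 42/68 = 61.8% → Pool A
Law: the early-round pool 40/191 = 20.9%, Pool A 38/125 = 30.4% → Pool A
Overall: the early-round pool 83/263 = 31.6%, Pool A 104/218 = 47.7% → Pool A
Pool A wins overall and in every department group — no reversal.

Yes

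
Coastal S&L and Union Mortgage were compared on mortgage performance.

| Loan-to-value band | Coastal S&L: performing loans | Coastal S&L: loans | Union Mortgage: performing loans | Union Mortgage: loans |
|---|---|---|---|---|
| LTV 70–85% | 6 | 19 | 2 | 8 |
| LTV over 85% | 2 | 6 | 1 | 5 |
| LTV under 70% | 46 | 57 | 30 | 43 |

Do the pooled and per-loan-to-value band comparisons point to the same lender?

LTV 70–85%: Coastal S&L 6/19 = 31.6%, Union Mortgage 2/8 = 25.0% → Coastal S&L
LTV over 85%: Coastal S&L 2/6 = 33.3%, Union Mortgage 1/5 = 20.0% → Coastal S&L
LTV under 70%: Coastal S&L 46/57 = 80.7%, Union Mortgage 30/43 = 69.8% → Coastal S&L
Overall: Coastal S&L 54/82 = 65.9%, Union Mortgage 33/56 = 58.9% → Coastal S&L
Coastal S&L wins overall and in every loan-to-value group — no reversal.

Yes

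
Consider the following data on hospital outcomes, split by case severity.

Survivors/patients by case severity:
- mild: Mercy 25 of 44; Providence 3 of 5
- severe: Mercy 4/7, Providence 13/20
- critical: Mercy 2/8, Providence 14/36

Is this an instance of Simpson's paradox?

Yes

Mild: Mercy 25/44 = 56.8%, Providence 3/5 = 60.0% → Providence
Severe: Mercy 4/7 = 57.1%, Providence 13/20 = 65.0% → Providence
Critical: Mercy 2/8 = 25.0%, Providence 14/36 = 38.9% → Providence
Overall: Mercy 31/59 = 52.5%, Providence 30/61 = 49.2% → Mercy
Providence wins each case group but Mercy wins overall — the comparison reverses. Providence's patients skew toward critical, which has a lower base rate.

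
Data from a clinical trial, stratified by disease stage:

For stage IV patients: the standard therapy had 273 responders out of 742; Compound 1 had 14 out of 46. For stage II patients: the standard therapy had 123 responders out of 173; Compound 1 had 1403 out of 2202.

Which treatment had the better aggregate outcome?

Compound 1

Stage IV: the standard therapy 273/742 = 36.8%, Compound 1 14/46 = 30.4% → the standard therapy
Stage II: the standard therapy 123/173 = 71.1%, Compound 1 1403/2202 = 63.7% → the standard therapy
Overall: the standard therapy 396/915 = 43.3%, Compound 1 1417/2248 = 63.0% → Compound 1
(The standard therapy wins every disease group but Compound 1 wins overall — the standard therapy's patients skew toward the low-rate stage IV group.)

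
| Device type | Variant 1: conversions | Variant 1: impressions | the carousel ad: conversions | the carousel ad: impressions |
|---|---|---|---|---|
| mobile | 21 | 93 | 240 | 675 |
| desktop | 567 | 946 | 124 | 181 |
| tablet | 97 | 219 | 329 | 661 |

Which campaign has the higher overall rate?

Mobile: Variant 1 21/93 = 22.6%, the carousel ad 240/675 = 35.6% → the carousel ad
Desktop: Variant 1 567/946 = 59.9%, the carousel ad 124/181 = 68.5% → the carousel ad
Tablet: Variant 1 97/219 = 44.3%, the carousel ad 329/661 = 49.8% → the carousel ad
Overall: Variant 1 685/1258 = 54.5%, the carousel ad 693/1517 = 45.7% → Variant 1
(The carousel ad wins every device group but Variant 1 wins overall — the carousel ad's impressions skew toward the low-rate mobile group.)

Variant 1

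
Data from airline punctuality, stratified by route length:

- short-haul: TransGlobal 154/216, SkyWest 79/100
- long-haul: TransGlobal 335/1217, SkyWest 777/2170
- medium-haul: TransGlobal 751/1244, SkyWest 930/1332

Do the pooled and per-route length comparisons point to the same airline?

Short-haul: TransGlobal 154/216 = 71.3%, SkyWest 79/100 = 79.0% → SkyWest
Long-haul: TransGlobal 335/1217 = 27.5%, SkyWest 777/2170 = 35.8% → SkyWest
Medium-haul: TransGlobal 751/1244 = 60.4%, SkyWest 930/1332 = 69.8% → SkyWest
Overall: TransGlobal 1240/2677 = 46.3%, SkyWest 1786/3602 = 49.6% → SkyWest
SkyWest wins overall and in every route group — no reversal.

Yes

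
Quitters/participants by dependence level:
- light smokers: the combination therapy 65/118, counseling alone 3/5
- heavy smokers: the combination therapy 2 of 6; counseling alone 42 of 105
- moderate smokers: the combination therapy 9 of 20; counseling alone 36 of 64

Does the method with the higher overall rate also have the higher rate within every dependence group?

No

Light smokers: the combination therapy 65/118 = 55.1%, counseling alone 3/5 = 60.0% → counseling alone
Heavy smokers: the combination therapy 2/6 = 33.3%, counseling alone 42/105 = 40.0% → counseling alone
Moderate smokers: the combination therapy 9/20 = 45.0%, counseling alone 36/64 = 56.2% → counseling alone
Overall: the combination therapy 76/144 = 52.8%, counseling alone 81/174 = 46.6% → the combination therapy
Counseling alone wins each dependence group but the combination therapy wins overall — the comparison reverses. Counseling alone's participants skew toward heavy smokers, which has a lower base rate.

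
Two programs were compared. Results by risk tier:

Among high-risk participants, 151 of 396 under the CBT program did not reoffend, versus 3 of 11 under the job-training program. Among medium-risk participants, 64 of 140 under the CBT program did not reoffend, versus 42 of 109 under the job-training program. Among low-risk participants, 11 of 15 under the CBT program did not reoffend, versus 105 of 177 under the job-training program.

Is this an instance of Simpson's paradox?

Yes

High-risk: the CBT program 151/396 = 38.1%, the job-training program 3/11 = 27.3% → the CBT program
Medium-risk: the CBT program 64/140 = 45.7%, the job-training program 42/109 = 38.5% → the CBT program
Low-risk: the CBT program 11/15 = 73.3%, the job-training program 105/177 = 59.3% → the CBT program
Overall: the CBT program 226/551 = 41.0%, the job-training program 150/297 = 50.5% → the job-training program
The CBT program wins each risk group but the job-training program wins overall — the comparison reverses. The CBT program's participants skew toward high-risk, which has a lower base rate.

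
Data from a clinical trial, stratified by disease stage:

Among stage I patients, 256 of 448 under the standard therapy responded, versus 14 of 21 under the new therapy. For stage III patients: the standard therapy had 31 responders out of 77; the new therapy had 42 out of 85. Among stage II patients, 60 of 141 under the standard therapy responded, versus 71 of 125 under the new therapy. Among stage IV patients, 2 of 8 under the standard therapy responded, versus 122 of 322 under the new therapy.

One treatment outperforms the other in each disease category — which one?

Stage I: the standard therapy 256/448 = 57.1%, the new therapy 14/21 = 66.7% → the new therapy
Stage III: the standard therapy 31/77 = 40.3%, the new therapy 42/85 = 49.4% → the new therapy
Stage II: the standard therapy 60/141 = 42.6%, the new therapy 71/125 = 56.8% → the new therapy
Stage IV: the standard therapy 2/8 = 25.0%, the new therapy 122/322 = 37.9% → the new therapy
The new therapy has the higher rate in all 4 groups.

the new therapy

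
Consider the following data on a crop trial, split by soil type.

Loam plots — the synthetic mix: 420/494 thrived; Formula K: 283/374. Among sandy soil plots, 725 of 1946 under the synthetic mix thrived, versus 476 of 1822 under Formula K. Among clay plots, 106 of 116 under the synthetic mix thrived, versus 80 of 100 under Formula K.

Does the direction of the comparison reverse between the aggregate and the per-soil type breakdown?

Loam: the synthetic mix 420/494 = 85.0%, Formula K 283/374 = 75.7% → the synthetic mix
Sandy soil: the synthetic mix 725/1946 = 37.3%, Formula K 476/1822 = 26.1% → the synthetic mix
Clay: the synthetic mix 106/116 = 91.4%, Formula K 80/100 = 80.0% → the synthetic mix
Overall: the synthetic mix 1251/2556 = 48.9%, Formula K 839/2296 = 36.5% → the synthetic mix
The synthetic mix wins overall and in every soil group — no reversal.

No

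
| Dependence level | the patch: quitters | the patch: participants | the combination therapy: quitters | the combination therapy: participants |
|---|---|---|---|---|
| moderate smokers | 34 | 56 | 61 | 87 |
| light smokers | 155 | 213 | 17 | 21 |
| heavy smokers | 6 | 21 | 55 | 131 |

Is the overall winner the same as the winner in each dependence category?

Moderate smokers: the patch 34/56 = 60.7%, the combination therapy 61/87 = 70.1% → the combination therapy
Light smokers: the patch 155/213 = 72.8%, the combination therapy 17/21 = 81.0% → the combination therapy
Heavy smokers: the patch 6/21 = 28.6%, the combination therapy 55/131 = 42.0% → the combination therapy
Overall: the patch 195/290 = 67.2%, the combination therapy 133/239 = 55.6% → the patch
The combination therapy wins each dependence group but the patch wins overall — the comparison reverses. The combination therapy's participants skew toward heavy smokers, which has a lower base rate.

No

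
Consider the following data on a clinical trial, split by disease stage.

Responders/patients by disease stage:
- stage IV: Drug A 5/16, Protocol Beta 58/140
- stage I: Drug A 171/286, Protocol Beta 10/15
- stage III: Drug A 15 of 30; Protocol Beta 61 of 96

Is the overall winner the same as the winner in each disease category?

No

Stage IV: Drug A 5/16 = 31.2%, Protocol Beta 58/140 = 41.4% → Protocol Beta
Stage I: Drug A 171/286 = 59.8%, Protocol Beta 10/15 = 66.7% → Protocol Beta
Stage III: Drug A 15/30 = 50.0%, Protocol Beta 61/96 = 63.5% → Protocol Beta
Overall: Drug A 191/332 = 57.5%, Protocol Beta 129/251 = 51.4% → Drug A
Protocol Beta wins each disease group but Drug A wins overall — the comparison reverses. Protocol Beta's patients skew toward stage IV, which has a lower base rate.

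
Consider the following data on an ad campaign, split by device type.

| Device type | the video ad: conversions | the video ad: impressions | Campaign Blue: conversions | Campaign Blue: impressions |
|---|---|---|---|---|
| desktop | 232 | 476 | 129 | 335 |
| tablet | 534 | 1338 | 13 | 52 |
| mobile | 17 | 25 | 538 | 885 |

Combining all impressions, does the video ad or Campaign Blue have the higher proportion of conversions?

Desktop: the video ad 232/476 = 48.7%, Campaign Blue 129/335 = 38.5% → the video ad
Tablet: the video ad 534/1338 = 39.9%, Campaign Blue 13/52 = 25.0% → the video ad
Mobile: the video ad 17/25 = 68.0%, Campaign Blue 538/885 = 60.8% → the video ad
Overall: the video ad 783/1839 = 42.6%, Campaign Blue 680/1272 = 53.5% → Campaign Blue
(The video ad wins every device group but Campaign Blue wins overall — the video ad's impressions skew toward the low-rate tablet group.)

Campaign Blue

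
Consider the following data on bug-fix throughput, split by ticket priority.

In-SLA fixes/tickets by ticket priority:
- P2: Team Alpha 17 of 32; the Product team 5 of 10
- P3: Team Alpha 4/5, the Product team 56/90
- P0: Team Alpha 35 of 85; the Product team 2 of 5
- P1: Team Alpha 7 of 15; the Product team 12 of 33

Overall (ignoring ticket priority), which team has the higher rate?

the Product team

P2: Team Alpha 17/32 = 53.1%, the Product team 5/10 = 50.0% → Team Alpha
P3: Team Alpha 4/5 = 80.0%, the Product team 56/90 = 62.2% → Team Alpha
P0: Team Alpha 35/85 = 41.2%, the Product team 2/5 = 40.0% → Team Alpha
P1: Team Alpha 7/15 = 46.7%, the Product team 12/33 = 36.4% → Team Alpha
Overall: Team Alpha 63/137 = 46.0%, the Product team 75/138 = 54.3% → the Product team
(Team Alpha wins every ticket group but the Product team wins overall — Team Alpha's tickets skew toward the low-rate P0 group.)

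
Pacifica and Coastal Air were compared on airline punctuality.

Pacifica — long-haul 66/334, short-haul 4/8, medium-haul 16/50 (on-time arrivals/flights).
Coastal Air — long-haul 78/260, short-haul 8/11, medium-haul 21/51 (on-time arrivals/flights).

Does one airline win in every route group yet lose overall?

Long-haul: Pacifica 66/334 = 19.8%, Coastal Air 78/260 = 30.0% → Coastal Air
Short-haul: Pacifica 4/8 = 50.0%, Coastal Air 8/11 = 72.7% → Coastal Air
Medium-haul: Pacifica 16/50 = 32.0%, Coastal Air 21/51 = 41.2% → Coastal Air
Overall: Pacifica 86/392 = 21.9%, Coastal Air 107/322 = 33.2% → Coastal Air
Coastal Air wins overall and in every route group — no reversal.

No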